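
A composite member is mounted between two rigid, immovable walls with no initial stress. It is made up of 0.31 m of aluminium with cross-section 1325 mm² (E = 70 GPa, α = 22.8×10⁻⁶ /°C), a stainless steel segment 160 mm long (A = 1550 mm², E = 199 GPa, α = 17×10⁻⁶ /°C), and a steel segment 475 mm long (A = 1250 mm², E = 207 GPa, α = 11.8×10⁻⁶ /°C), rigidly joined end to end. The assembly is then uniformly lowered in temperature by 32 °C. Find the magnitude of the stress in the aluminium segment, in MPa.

Free thermal contraction of the whole bar: Σ αᵢΔT Lᵢ = 22.8×10⁻⁶×32×310 + 17×10⁻⁶×32×160 + 11.8×10⁻⁶×32×475 = 0.4926 mm.
Since the ends are fixed, an axial force P builds up, equal in every segment, with P · Σ Lᵢ/(AᵢEᵢ) = δ_free.
The series flexibility is Σ Lᵢ/(AᵢEᵢ) = 310/(1325×70×10³) + 160/(1550×199×10³) + 475/(1250×207×10³) = 5.697×10⁻⁶ mm/N.
Hence P = δ_free / Σ(L/AE) = 0.4926/5.697×10⁻⁶ = 86.47 kN (tensile).
σ_{aluminium} = P / A = 86470 / 1325 = 65.26 MPa.

σ ≈ 65.3 MPa (tensile)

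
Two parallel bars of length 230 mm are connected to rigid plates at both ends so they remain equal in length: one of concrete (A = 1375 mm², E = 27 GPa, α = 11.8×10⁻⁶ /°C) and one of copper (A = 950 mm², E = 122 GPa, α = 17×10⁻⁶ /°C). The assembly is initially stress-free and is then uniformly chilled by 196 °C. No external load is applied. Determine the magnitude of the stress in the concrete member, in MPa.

Equilibrium of a rigid end plate with no external load gives equal and opposite internal forces ±P in the two members. Since α_{copper} > α_{concrete}, cooling drives the copper into tension and the concrete into compression.
Equating the net (thermal + elastic) strains gives |α₁ − α₂|·ΔT = P·[1/(A₁E₁) + 1/(A₂E₂)].
|α₁ − α₂|·ΔT = 5.2×10⁻⁶ × 196 = 0.001019.
1/(A₁E₁) + 1/(A₂E₂) = 1/(1375×27×10³) + 1/(950×122×10³) = 3.556×10⁻⁸ N⁻¹.
So P = 0.001019 / 3.556×10⁻⁸ = 28.66 kN.
σ_{concrete} = P/A₁ = 28660/1375 = 20.84 MPa, compressive.

σ ≈ 20.8 MPa (compressive)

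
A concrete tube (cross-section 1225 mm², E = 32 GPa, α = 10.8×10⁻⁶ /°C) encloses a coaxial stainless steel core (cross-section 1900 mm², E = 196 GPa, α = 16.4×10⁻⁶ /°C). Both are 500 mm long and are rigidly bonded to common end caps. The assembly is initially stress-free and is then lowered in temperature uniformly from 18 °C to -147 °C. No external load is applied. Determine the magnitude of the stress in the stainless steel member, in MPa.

σ ≈ 17.2 MPa (tensile)

The stainless steel has the larger α, so on cooling it would change length more than the concrete if both were free. The rigid plates force a common final length, so the stainless steel is put into tension and the concrete into compression, with equal and opposite forces P (no external load).
Setting the final lengths equal and cancelling L: (α₁ − α₂)ΔT = P/(A₁E₁) + P/(A₂E₂).
|α₁ − α₂|·ΔT = 5.6×10⁻⁶ × 165 = 0.000924.
1/(A₁E₁) + 1/(A₂E₂) = 1/(1225×32×10³) + 1/(1900×196×10³) = 2.82×10⁻⁸ N⁻¹.
So P = 0.000924 / 2.82×10⁻⁸ = 32.77 kN.
σ_{stainless steel} = P/A₂ = 32770/1900 = 17.25 MPa, tensile.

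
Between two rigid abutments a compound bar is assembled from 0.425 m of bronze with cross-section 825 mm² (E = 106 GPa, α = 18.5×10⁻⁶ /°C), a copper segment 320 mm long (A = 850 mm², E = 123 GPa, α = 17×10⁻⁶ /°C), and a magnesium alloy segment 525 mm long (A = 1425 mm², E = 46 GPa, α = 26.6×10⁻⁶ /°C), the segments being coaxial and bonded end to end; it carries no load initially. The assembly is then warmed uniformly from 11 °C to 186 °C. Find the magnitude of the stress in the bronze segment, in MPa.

Free thermal expansion of the whole bar: Σ αᵢΔT Lᵢ = 18.5×10⁻⁶×175×425 + 17×10⁻⁶×175×320 + 26.6×10⁻⁶×175×525 = 4.772 mm.
The walls prevent any net length change, so an axial force P (same in every segment) develops. Compatibility: P · Σ Lᵢ/(AᵢEᵢ) = δ_free.
Σ Lᵢ/(AᵢEᵢ) = 425/(825×106×10³) + 320/(850×123×10³) + 525/(1425×46×10³) = 1.593×10⁻⁵ mm/N.
So P = 4.772 / 1.593×10⁻⁵ = 299.6 kN, compressive.
σ_{bronze} = P / A = 299600 / 825 = 363.1 MPa.

σ ≈ 363 MPa (compressive)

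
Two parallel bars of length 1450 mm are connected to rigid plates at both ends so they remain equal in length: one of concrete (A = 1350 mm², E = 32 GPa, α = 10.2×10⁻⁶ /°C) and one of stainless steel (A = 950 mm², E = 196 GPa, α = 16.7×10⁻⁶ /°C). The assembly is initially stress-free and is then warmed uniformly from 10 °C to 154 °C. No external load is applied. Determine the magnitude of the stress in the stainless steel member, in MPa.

Both members must finish at the same length. With the larger α, the stainless steel tends to over-expand; the plates restrain it, putting the stainless steel in compression and the concrete in tension. With no external load the two internal forces are equal and opposite, magnitude P.
Equating the net (thermal + elastic) strains gives |α₁ − α₂|·ΔT = P·[1/(A₁E₁) + 1/(A₂E₂)].
|α₁ − α₂|·ΔT = 6.5×10⁻⁶ × 144 = 0.000936.
1/(A₁E₁) + 1/(A₂E₂) = 1/(1350×32×10³) + 1/(950×196×10³) = 2.852×10⁻⁸ N⁻¹.
So P = 0.000936 / 2.852×10⁻⁸ = 32.82 kN.
σ_{stainless steel} = P/A₂ = 32820/950 = 34.55 MPa, compressive.

σ ≈ 34.5 MPa (compressive)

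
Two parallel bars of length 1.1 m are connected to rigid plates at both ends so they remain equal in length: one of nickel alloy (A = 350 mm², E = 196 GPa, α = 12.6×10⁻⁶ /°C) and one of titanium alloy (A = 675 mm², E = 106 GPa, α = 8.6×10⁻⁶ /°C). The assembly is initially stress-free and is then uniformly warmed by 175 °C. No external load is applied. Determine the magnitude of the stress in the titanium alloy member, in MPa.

Both members must finish at the same length. With the larger α, the nickel alloy tends to over-expand; the plates restrain it, putting the nickel alloy in compression and the titanium alloy in tension. With no external load the two internal forces are equal and opposite, magnitude P.
Setting the final lengths equal and cancelling L: (α₁ − α₂)ΔT = P/(A₁E₁) + P/(A₂E₂).
|α₁ − α₂|·ΔT = 4×10⁻⁶ × 175 = 0.0007.
1/(A₁E₁) + 1/(A₂E₂) = 1/(350×196×10³) + 1/(675×106×10³) = 2.855×10⁻⁸ N⁻¹.
P = 0.0007 / 2.855×10⁻⁸ = 24520 N = 24.52 kN.
σ_{titanium alloy} = P/A₂ = 24520/675 = 36.32 MPa, tensile.

σ ≈ 36.3 MPa (tensile)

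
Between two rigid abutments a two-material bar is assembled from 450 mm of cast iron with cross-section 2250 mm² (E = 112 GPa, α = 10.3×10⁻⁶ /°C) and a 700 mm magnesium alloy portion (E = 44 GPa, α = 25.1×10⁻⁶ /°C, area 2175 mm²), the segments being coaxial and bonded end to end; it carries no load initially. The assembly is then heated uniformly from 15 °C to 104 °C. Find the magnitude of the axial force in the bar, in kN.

With the walls removed the bar would change length by δ_free = Σ αᵢΔT Lᵢ = 10.3×10⁻⁶×89×450 + 25.1×10⁻⁶×89×700 = 1.976 mm.
Since the ends are fixed, an axial force P builds up, equal in every segment, with P · Σ Lᵢ/(AᵢEᵢ) = δ_free.
Σ Lᵢ/(AᵢEᵢ) = 450/(2250×112×10³) + 700/(2175×44×10³) = 9.1×10⁻⁶ mm/N.
P = 1.976 / 9.1×10⁻⁶ = 217200 N = 217.2 kN, compressive.

P ≈ 217 kN (compressive)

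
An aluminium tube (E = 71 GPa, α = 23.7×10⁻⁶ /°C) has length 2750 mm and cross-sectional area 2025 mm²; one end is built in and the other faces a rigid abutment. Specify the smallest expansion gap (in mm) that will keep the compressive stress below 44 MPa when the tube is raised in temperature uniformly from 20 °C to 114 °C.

g ≈ 4.42 mm

With no wall the tube would lengthen by αΔT L = 23.7×10⁻⁶ × 94 × 2750 = 6.126 mm.
A stress of 44 MPa corresponds to the wall pushing the tube back by σL/E = 44×2750/(71×10³) = 1.704 mm.
The gap must absorb the remainder: g_min = 6.126 − 1.704 = 4.422 mm.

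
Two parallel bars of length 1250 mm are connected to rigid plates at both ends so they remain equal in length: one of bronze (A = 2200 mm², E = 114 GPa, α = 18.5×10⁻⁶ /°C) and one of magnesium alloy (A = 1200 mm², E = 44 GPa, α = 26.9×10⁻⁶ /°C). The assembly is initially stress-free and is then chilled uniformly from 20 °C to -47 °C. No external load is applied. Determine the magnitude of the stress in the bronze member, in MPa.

Both members must finish at the same length. With the larger α, the magnesium alloy tends to over-contract; the plates restrain it, putting the magnesium alloy in tension and the bronze in compression. With no external load the two internal forces are equal and opposite, magnitude P.
Compatibility of the two members (thermal + elastic change equal): (α₁ − α₂)ΔT = P·[1/(A₁E₁) + 1/(A₂E₂)].
|α₁ − α₂|·ΔT = 8.4×10⁻⁶ × 67 = 0.0005628.
1/(A₁E₁) + 1/(A₂E₂) = 1/(2200×114×10³) + 1/(1200×44×10³) = 2.293×10⁻⁸ N⁻¹.
P = 0.0005628 / 2.293×10⁻⁸ = 24550 N = 24.55 kN.
σ_{bronze} = P/A₁ = 24550/2200 = 11.16 MPa, compressive.

σ ≈ 11.2 MPa (compressive)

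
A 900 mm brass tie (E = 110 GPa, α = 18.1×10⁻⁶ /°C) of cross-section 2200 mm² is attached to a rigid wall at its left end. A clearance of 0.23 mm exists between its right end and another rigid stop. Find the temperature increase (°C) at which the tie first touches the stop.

The gap closes when αΔT L = 0.23 mm, since the tie is still unstressed at that instant.
ΔT = 0.23 / (18.1×10⁻⁶ × 900) = 14.12 °C.

ΔT ≈ 14.1 °C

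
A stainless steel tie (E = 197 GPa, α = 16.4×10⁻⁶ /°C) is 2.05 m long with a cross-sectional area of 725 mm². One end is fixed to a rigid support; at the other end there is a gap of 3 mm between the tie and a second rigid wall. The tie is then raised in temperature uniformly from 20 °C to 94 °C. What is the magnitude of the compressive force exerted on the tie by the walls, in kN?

P ≈ 0 kN

If the wall were absent the tie would grow by αΔT L = 16.4×10⁻⁶ × 74 × 2050 = 2.488 mm.
Since δ_free = 2.49 mm is less than the 3 mm gap, the tie never touches the wall. No axial force develops.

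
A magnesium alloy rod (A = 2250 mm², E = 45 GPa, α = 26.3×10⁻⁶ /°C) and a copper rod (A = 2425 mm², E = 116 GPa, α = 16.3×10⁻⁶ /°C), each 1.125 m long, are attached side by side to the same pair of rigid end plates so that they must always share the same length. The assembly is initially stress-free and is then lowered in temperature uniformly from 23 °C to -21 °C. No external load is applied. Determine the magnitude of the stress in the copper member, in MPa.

σ ≈ 13.5 MPa (compressive)

Both members must finish at the same length. With the larger α, the magnesium alloy tends to over-contract; the plates restrain it, putting the magnesium alloy in tension and the copper in compression. With no external load the two internal forces are equal and opposite, magnitude P.
Setting the final lengths equal and cancelling L: (α₁ − α₂)ΔT = P/(A₁E₁) + P/(A₂E₂).
|α₁ − α₂|·ΔT = 10×10⁻⁶ × 44 = 0.00044.
1/(A₁E₁) + 1/(A₂E₂) = 1/(2250×45×10³) + 1/(2425×116×10³) = 1.343×10⁻⁸ N⁻¹.
P = 0.00044 / 1.343×10⁻⁸ = 32760 N = 32.76 kN.
σ_{copper} = P/A₂ = 32760/2425 = 13.51 MPa, compressive.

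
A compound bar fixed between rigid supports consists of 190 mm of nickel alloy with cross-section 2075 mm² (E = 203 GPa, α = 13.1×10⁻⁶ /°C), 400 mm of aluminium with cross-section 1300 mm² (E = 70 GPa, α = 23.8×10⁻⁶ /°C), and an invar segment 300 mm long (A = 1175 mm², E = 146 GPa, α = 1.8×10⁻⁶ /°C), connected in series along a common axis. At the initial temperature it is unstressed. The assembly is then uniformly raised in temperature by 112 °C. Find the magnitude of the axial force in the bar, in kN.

With the walls removed the bar would change length by δ_free = Σ αᵢΔT Lᵢ = 13.1×10⁻⁶×112×190 + 23.8×10⁻⁶×112×400 + 1.8×10⁻⁶×112×300 = 1.405 mm.
The walls prevent any net length change, so an axial force P (same in every segment) develops. Compatibility: P · Σ Lᵢ/(AᵢEᵢ) = δ_free.
The series flexibility is Σ Lᵢ/(AᵢEᵢ) = 190/(2075×203×10³) + 400/(1300×70×10³) + 300/(1175×146×10³) = 6.595×10⁻⁶ mm/N.
Hence P = δ_free / Σ(L/AE) = 1.405/6.595×10⁻⁶ = 213.1 kN (compressive).

P ≈ 213 kN (compressive)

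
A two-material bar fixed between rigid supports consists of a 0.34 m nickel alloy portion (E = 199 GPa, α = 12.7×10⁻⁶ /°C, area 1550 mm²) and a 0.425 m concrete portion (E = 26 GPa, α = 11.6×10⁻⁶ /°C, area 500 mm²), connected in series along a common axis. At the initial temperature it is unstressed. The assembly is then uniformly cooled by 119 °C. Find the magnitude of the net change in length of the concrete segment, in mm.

|ΔL| ≈ 0.478 mm

If the supports were absent, the total length change would be Σ αᵢΔT Lᵢ = 12.7×10⁻⁶×119×340 + 11.6×10⁻⁶×119×425 = 1.101 mm.
The walls prevent any net length change, so an axial force P (same in every segment) develops. Compatibility: P · Σ Lᵢ/(AᵢEᵢ) = δ_free.
The series flexibility is Σ Lᵢ/(AᵢEᵢ) = 340/(1550×199×10³) + 425/(500×26×10³) = 3.379×10⁻⁵ mm/N.
P = 1.101 / 3.379×10⁻⁵ = 32560 N = 32.56 kN, tensile.
For the concrete segment, free thermal change = 11.6×10⁻⁶×119×425 = 0.5867 mm and elastic change from P = 32560×425/(500×26×10³) = 1.065 mm; these oppose, so the net change is 0.478 mm (segment lengthens).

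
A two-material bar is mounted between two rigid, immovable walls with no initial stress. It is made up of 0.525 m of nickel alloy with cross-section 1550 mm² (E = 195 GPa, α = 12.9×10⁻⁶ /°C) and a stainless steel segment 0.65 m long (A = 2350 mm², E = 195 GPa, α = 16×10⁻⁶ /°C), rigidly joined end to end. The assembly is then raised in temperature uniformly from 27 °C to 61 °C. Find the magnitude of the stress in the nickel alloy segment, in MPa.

If the supports were absent, the total length change would be Σ αᵢΔT Lᵢ = 12.9×10⁻⁶×34×525 + 16×10⁻⁶×34×650 = 0.5839 mm.
The rigid supports impose zero overall length change; the single axial force P common to all segments must satisfy P Σ Lᵢ/(AᵢEᵢ) = δ_free.
Σ Lᵢ/(AᵢEᵢ) = 525/(1550×195×10³) + 650/(2350×195×10³) = 3.155×10⁻⁶ mm/N.
Hence P = δ_free / Σ(L/AE) = 0.5839/3.155×10⁻⁶ = 185 kN (compressive).
σ_{nickel alloy} = P / A = 185000 / 1550 = 119.4 MPa.

σ ≈ 119 MPa (compressive)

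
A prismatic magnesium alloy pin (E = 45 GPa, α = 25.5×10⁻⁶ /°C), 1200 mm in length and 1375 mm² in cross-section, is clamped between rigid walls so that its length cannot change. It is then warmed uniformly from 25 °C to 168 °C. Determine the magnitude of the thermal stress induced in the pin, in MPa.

Because both ends are immovable the net strain is zero, and the suppressed thermal strain is αΔT = 25.5×10⁻⁶ × 143 = 3646.5×10⁻⁶.
Hence σ = E·αΔT = 45×10³ × 3646.5×10⁻⁶ = 164.1 MPa, compressive.

σ ≈ 164 MPa (compressive)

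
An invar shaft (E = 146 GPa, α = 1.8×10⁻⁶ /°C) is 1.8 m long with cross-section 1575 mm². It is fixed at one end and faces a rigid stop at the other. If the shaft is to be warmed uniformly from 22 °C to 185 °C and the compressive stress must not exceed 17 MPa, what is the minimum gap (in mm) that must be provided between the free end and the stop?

g ≈ 0.319 mm

With no wall the shaft would lengthen by αΔT L = 1.8×10⁻⁶ × 163 × 1800 = 0.5281 mm.
A stress of 17 MPa corresponds to the wall pushing the shaft back by σL/E = 17×1800/(146×10³) = 0.2096 mm.
So the gap has to take up the difference, g_min = δ_free − σL/E = 0.5281 − 0.2096 = 0.3185 mm.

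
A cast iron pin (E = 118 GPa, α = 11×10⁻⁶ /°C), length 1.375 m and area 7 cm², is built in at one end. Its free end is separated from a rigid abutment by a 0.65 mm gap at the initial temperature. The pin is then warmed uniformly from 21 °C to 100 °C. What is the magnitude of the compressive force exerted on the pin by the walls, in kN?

P ≈ 32.7 kN

Free thermal elongation = αΔT L = 11×10⁻⁶ × 79 × 1375 = 1.195 mm.
This exceeds the 0.65 mm gap, so the wall pushes back. The portion of expansion that must be recovered elastically is δ_free − gap = 1.195 − 0.65 = 0.5449 mm.
That suppressed elongation corresponds to σ = E·Δ/L = 118×10³ × 0.5449/1375 = 46.76 MPa.
Force on the wall = σA = 46.76 × 700 mm² = 32.73 kN.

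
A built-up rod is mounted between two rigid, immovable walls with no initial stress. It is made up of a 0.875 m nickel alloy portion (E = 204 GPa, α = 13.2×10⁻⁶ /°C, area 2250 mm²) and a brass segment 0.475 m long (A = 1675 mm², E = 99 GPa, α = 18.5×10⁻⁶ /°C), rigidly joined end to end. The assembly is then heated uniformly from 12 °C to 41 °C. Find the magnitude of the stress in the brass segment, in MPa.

With the walls removed the bar would change length by δ_free = Σ αᵢΔT Lᵢ = 13.2×10⁻⁶×29×875 + 18.5×10⁻⁶×29×475 = 0.5898 mm.
Since the ends are fixed, an axial force P builds up, equal in every segment, with P · Σ Lᵢ/(AᵢEᵢ) = δ_free.
Σ Lᵢ/(AᵢEᵢ) = 875/(2250×204×10³) + 475/(1675×99×10³) = 4.771×10⁻⁶ mm/N.
Hence P = δ_free / Σ(L/AE) = 0.5898/4.771×10⁻⁶ = 123.6 kN (compressive).
σ_{brass} = P / A = 123600 / 1675 = 73.81 MPa.

σ ≈ 73.8 MPa (compressive)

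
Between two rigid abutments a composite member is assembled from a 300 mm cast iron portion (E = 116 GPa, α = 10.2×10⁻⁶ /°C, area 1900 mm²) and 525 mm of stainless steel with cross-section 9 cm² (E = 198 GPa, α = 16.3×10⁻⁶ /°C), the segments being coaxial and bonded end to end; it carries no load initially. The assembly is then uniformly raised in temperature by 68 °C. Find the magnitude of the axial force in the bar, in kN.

P ≈ 183 kN (compressive)

Free thermal expansion of the whole bar: Σ αᵢΔT Lᵢ = 10.2×10⁻⁶×68×300 + 16.3×10⁻⁶×68×525 = 0.79 mm.
Since the ends are fixed, an axial force P builds up, equal in every segment, with P · Σ Lᵢ/(AᵢEᵢ) = δ_free.
Σ Lᵢ/(AᵢEᵢ) = 300/(1900×116×10³) + 525/(900×198×10³) = 4.307×10⁻⁶ mm/N.
P = 0.79 / 4.307×10⁻⁶ = 183400 N = 183.4 kN, compressive.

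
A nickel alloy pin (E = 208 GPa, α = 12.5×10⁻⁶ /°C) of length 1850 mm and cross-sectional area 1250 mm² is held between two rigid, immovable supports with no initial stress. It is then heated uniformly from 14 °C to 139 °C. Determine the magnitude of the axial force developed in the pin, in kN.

Full restraint means ε = 0, so the stress is σ = EαΔT = 208×10³ × 12.5×10⁻⁶ × 125 = 325 MPa.
P = AEαΔT = 1250 × 208×10³ × 12.5×10⁻⁶ × 125 = 406.2 kN (compressive).

P ≈ 406 kN (compressive)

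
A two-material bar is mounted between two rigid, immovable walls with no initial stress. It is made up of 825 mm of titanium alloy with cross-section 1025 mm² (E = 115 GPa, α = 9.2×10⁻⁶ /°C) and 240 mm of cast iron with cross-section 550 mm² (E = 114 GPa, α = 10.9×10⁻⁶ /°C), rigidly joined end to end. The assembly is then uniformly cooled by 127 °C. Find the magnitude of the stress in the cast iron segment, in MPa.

Free thermal contraction of the whole bar: Σ αᵢΔT Lᵢ = 9.2×10⁻⁶×127×825 + 10.9×10⁻⁶×127×240 = 1.296 mm.
Since the ends are fixed, an axial force P builds up, equal in every segment, with P · Σ Lᵢ/(AᵢEᵢ) = δ_free.
Σ Lᵢ/(AᵢEᵢ) = 825/(1025×115×10³) + 240/(550×114×10³) = 1.083×10⁻⁵ mm/N.
So P = 1.296 / 1.083×10⁻⁵ = 119.7 kN, tensile.
σ_{cast iron} = P / A = 119700 / 550 = 217.7 MPa.

σ ≈ 218 MPa (tensile)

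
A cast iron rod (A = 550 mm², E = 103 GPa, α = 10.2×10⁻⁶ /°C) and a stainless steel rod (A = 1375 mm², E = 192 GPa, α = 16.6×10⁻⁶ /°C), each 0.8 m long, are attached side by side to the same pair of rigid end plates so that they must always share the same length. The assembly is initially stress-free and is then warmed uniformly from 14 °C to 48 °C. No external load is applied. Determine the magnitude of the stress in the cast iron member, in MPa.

σ ≈ 18.5 MPa (tensile)

Equilibrium of a rigid end plate with no external load gives equal and opposite internal forces ±P in the two members. Since α_{stainless steel} > α_{cast iron}, heating drives the stainless steel into compression and the cast iron into tension.
Equating the net (thermal + elastic) strains gives |α₁ − α₂|·ΔT = P·[1/(A₁E₁) + 1/(A₂E₂)].
|α₁ − α₂|·ΔT = 6.4×10⁻⁶ × 34 = 0.0002176.
1/(A₁E₁) + 1/(A₂E₂) = 1/(550×103×10³) + 1/(1375×192×10³) = 2.144×10⁻⁸ N⁻¹.
P = 0.0002176 / 2.144×10⁻⁸ = 10150 N = 10.15 kN.
σ_{cast iron} = P/A₁ = 10150/550 = 18.45 MPa, tensile.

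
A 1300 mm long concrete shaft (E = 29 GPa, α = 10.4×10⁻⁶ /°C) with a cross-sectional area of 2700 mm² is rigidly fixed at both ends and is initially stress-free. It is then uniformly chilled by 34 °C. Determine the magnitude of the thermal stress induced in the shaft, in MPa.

σ ≈ 10.3 MPa (tensile)

Because both ends are immovable the net strain is zero, and the suppressed thermal strain is αΔT = 10.4×10⁻⁶ × 34 = 353.6×10⁻⁶.
The stress required to suppress this strain is σ = Eε = 29×10³ × 353.6×10⁻⁶ = 10.25 MPa, tensile since the shaft is trying to contract.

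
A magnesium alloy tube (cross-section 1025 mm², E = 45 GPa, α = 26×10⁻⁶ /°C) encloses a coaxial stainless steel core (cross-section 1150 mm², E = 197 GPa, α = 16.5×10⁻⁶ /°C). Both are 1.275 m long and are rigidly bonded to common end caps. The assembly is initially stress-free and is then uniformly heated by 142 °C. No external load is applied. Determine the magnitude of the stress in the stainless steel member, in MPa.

The magnesium alloy has the larger α, so on heating it would change length more than the stainless steel if both were free. The rigid plates force a common final length, so the magnesium alloy is put into compression and the stainless steel into tension, with equal and opposite forces P (no external load).
Compatibility of the two members (thermal + elastic change equal): (α₁ − α₂)ΔT = P·[1/(A₁E₁) + 1/(A₂E₂)].
|α₁ − α₂|·ΔT = 9.5×10⁻⁶ × 142 = 0.001349.
1/(A₁E₁) + 1/(A₂E₂) = 1/(1025×45×10³) + 1/(1150×197×10³) = 2.609×10⁻⁸ N⁻¹.
P = 0.001349 / 2.609×10⁻⁸ = 51700 N = 51.7 kN.
σ_{stainless steel} = P/A₂ = 51700/1150 = 44.95 MPa, tensile.

σ ≈ 45 MPa (tensile)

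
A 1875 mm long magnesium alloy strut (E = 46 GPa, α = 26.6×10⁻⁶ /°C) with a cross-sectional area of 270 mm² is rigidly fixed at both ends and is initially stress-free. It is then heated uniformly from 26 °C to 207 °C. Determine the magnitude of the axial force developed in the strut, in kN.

P ≈ 59.8 kN (compressive)

The ends cannot move, so σ = EαΔT = 46×10³ × 26.6×10⁻⁶ × 181 = 221.5 MPa.
Then P = σA = 221.5 × 270 mm² = 59.8 kN, compressive.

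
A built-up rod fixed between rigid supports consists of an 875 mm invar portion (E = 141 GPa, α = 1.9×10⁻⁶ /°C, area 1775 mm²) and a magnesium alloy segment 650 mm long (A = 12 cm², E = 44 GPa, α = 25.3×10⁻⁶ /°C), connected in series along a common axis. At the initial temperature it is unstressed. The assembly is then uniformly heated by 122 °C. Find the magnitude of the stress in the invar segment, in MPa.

σ ≈ 78.7 MPa (compressive)

Free thermal expansion of the whole bar: Σ αᵢΔT Lᵢ = 1.9×10⁻⁶×122×875 + 25.3×10⁻⁶×122×650 = 2.209 mm.
The rigid supports impose zero overall length change; the single axial force P common to all segments must satisfy P Σ Lᵢ/(AᵢEᵢ) = δ_free.
Σ Lᵢ/(AᵢEᵢ) = 875/(1775×141×10³) + 650/(1200×44×10³) = 1.581×10⁻⁵ mm/N.
P = 2.209 / 1.581×10⁻⁵ = 139800 N = 139.8 kN, compressive.
σ_{invar} = P / A = 139800 / 1775 = 78.74 MPa.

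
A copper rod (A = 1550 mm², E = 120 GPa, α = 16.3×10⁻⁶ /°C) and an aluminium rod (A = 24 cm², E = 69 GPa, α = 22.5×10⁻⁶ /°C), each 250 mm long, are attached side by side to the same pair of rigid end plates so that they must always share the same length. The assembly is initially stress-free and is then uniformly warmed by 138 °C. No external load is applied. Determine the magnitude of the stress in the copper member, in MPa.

Both members must finish at the same length. With the larger α, the aluminium tends to over-expand; the plates restrain it, putting the aluminium in compression and the copper in tension. With no external load the two internal forces are equal and opposite, magnitude P.
Equating the net (thermal + elastic) strains gives |α₁ − α₂|·ΔT = P·[1/(A₁E₁) + 1/(A₂E₂)].
|α₁ − α₂|·ΔT = 6.2×10⁻⁶ × 138 = 0.0008556.
1/(A₁E₁) + 1/(A₂E₂) = 1/(1550×120×10³) + 1/(2400×69×10³) = 1.141×10⁻⁸ N⁻¹.
P = 0.0008556 / 1.141×10⁻⁸ = 74950 N = 74.95 kN.
σ_{copper} = P/A₁ = 74950/1550 = 48.36 MPa, tensile.

σ ≈ 48.4 MPa (tensile)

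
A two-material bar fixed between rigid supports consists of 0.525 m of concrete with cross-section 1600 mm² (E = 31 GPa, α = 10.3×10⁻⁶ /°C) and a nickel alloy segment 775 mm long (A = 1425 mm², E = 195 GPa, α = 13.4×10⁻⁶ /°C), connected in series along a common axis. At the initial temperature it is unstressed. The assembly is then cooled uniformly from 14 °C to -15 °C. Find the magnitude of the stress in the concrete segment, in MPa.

σ ≈ 21.4 MPa (tensile)

Free thermal contraction of the whole bar: Σ αᵢΔT Lᵢ = 10.3×10⁻⁶×29×525 + 13.4×10⁻⁶×29×775 = 0.458 mm.
Since the ends are fixed, an axial force P builds up, equal in every segment, with P · Σ Lᵢ/(AᵢEᵢ) = δ_free.
The series flexibility is Σ Lᵢ/(AᵢEᵢ) = 525/(1600×31×10³) + 775/(1425×195×10³) = 1.337×10⁻⁵ mm/N.
So P = 0.458 / 1.337×10⁻⁵ = 34.25 kN, tensile.
σ_{concrete} = P / A = 34250 / 1600 = 21.4 MPa.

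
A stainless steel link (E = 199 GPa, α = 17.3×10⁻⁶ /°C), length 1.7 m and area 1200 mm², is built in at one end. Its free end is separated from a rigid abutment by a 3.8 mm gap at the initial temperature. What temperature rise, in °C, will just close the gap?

Contact occurs when the free expansion equals the gap: αΔT L = 3.8 mm.
So ΔT = g/(αL) = 3.8/(17.3×10⁻⁶ × 1700) = 129.2 °C.

ΔT ≈ 129 °C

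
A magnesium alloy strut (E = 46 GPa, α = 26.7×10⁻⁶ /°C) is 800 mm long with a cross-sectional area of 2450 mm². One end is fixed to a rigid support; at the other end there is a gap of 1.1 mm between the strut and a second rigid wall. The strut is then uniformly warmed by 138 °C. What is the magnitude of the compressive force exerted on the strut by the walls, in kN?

P ≈ 260 kN

Unrestrained expansion: δ_free = αΔT L = 26.7×10⁻⁶ × 138 × 800 = 2.948 mm.
This exceeds the 1.1 mm gap, so the wall pushes back. The portion of expansion that must be recovered elastically is δ_free − gap = 2.948 − 1.1 = 1.848 mm.
So σ = E(δ_free − g)/L = 46×10³ × 1.848/800 = 106.2 MPa.
Force on the wall = σA = 106.2 × 2450 mm² = 260.3 kN.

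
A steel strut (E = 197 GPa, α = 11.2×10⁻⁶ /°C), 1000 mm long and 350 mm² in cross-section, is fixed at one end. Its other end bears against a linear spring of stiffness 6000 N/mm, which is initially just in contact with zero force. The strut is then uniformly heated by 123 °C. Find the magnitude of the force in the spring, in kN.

P ≈ 7.6 kN

Free thermal expansion: δ_free = αΔT L = 11.2×10⁻⁶ × 123 × 1000 = 1.378 mm.
With a force P in the spring, the elastic change of the strut is PL/(AE) and that of the spring is P/k; compatibility requires their sum to equal δ_free.
P [ L/(AE) + 1/k ] = δ_free → P [ 1000/(350×197×10³) + 1/(6000) ] = 1.378.
P = 1.378 / 0.0001812 = 7604 N.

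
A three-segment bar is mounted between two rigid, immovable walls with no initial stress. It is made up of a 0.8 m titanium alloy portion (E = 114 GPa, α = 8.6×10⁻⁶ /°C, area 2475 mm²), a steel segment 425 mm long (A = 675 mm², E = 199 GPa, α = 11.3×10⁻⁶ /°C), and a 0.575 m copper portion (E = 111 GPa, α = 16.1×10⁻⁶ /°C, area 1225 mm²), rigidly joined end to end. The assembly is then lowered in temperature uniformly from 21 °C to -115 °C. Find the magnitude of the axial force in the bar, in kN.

If the supports were absent, the total length change would be Σ αᵢΔT Lᵢ = 8.6×10⁻⁶×136×800 + 11.3×10⁻⁶×136×425 + 16.1×10⁻⁶×136×575 = 2.848 mm.
Since the ends are fixed, an axial force P builds up, equal in every segment, with P · Σ Lᵢ/(AᵢEᵢ) = δ_free.
The series flexibility is Σ Lᵢ/(AᵢEᵢ) = 800/(2475×114×10³) + 425/(675×199×10³) + 575/(1225×111×10³) = 1.023×10⁻⁵ mm/N.
P = 2.848 / 1.023×10⁻⁵ = 278400 N = 278.4 kN, tensile.

P ≈ 278 kN (tensile)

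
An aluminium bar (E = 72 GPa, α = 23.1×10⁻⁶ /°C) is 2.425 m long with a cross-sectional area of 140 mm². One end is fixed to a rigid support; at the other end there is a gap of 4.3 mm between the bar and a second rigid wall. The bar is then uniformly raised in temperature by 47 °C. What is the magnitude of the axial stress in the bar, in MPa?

If the wall were absent the bar would grow by αΔT L = 23.1×10⁻⁶ × 47 × 2425 = 2.633 mm.
Since δ_free = 2.63 mm is less than the 4.3 mm gap, the bar never touches the wall. No axial force develops.

σ ≈ 0 MPa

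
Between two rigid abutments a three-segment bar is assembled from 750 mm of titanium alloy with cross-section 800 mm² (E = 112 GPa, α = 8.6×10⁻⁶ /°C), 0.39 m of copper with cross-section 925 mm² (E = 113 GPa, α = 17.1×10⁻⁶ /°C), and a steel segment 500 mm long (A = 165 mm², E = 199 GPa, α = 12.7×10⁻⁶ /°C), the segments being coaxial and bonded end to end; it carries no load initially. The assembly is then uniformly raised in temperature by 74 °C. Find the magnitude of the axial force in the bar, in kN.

If the supports were absent, the total length change would be Σ αᵢΔT Lᵢ = 8.6×10⁻⁶×74×750 + 17.1×10⁻⁶×74×390 + 12.7×10⁻⁶×74×500 = 1.441 mm.
Since the ends are fixed, an axial force P builds up, equal in every segment, with P · Σ Lᵢ/(AᵢEᵢ) = δ_free.
Σ Lᵢ/(AᵢEᵢ) = 750/(800×112×10³) + 390/(925×113×10³) + 500/(165×199×10³) = 2.733×10⁻⁵ mm/N.
P = 1.441 / 2.733×10⁻⁵ = 52720 N = 52.72 kN, compressive.

P ≈ 52.7 kN (compressive)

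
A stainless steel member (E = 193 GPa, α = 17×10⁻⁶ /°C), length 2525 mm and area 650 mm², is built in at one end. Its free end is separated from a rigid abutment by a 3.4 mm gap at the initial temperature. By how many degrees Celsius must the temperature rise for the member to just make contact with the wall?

Contact occurs when the free expansion equals the gap: αΔT L = 3.4 mm.
So ΔT = g/(αL) = 3.4/(17×10⁻⁶ × 2525) = 79.21 °C.

ΔT ≈ 79.2 °C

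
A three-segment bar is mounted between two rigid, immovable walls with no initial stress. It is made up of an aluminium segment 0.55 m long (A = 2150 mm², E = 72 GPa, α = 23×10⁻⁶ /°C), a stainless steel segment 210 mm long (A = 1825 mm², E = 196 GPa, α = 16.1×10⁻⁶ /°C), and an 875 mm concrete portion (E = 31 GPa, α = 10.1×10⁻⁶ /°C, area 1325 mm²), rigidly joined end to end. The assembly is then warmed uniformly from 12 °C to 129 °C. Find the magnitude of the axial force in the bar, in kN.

P ≈ 114 kN (compressive)

If the supports were absent, the total length change would be Σ αᵢΔT Lᵢ = 23×10⁻⁶×117×550 + 16.1×10⁻⁶×117×210 + 10.1×10⁻⁶×117×875 = 2.91 mm.
Since the ends are fixed, an axial force P builds up, equal in every segment, with P · Σ Lᵢ/(AᵢEᵢ) = δ_free.
Σ Lᵢ/(AᵢEᵢ) = 550/(2150×72×10³) + 210/(1825×196×10³) + 875/(1325×31×10³) = 2.544×10⁻⁵ mm/N.
P = 2.91 / 2.544×10⁻⁵ = 114400 N = 114.4 kN, compressive.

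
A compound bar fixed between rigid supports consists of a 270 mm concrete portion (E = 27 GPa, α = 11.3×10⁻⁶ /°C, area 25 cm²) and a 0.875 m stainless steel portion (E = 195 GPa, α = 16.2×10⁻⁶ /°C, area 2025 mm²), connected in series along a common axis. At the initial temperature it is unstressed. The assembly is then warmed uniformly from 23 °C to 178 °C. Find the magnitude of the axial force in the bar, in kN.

P ≈ 430 kN (compressive)

With the walls removed the bar would change length by δ_free = Σ αᵢΔT Lᵢ = 11.3×10⁻⁶×155×270 + 16.2×10⁻⁶×155×875 = 2.67 mm.
The walls prevent any net length change, so an axial force P (same in every segment) develops. Compatibility: P · Σ Lᵢ/(AᵢEᵢ) = δ_free.
The series flexibility is Σ Lᵢ/(AᵢEᵢ) = 270/(2500×27×10³) + 875/(2025×195×10³) = 6.216×10⁻⁶ mm/N.
P = 2.67 / 6.216×10⁻⁶ = 429500 N = 429.5 kN, compressive.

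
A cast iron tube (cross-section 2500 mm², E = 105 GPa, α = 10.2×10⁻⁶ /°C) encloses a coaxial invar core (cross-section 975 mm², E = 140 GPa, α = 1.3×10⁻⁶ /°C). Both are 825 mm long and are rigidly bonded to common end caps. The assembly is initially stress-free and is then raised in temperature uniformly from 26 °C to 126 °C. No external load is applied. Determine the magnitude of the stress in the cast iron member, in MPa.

Equilibrium of a rigid end plate with no external load gives equal and opposite internal forces ±P in the two members. Since α_{cast iron} > α_{invar}, heating drives the cast iron into compression and the invar into tension.
Compatibility of the two members (thermal + elastic change equal): (α₁ − α₂)ΔT = P·[1/(A₁E₁) + 1/(A₂E₂)].
|α₁ − α₂|·ΔT = 8.9×10⁻⁶ × 100 = 0.00089.
1/(A₁E₁) + 1/(A₂E₂) = 1/(2500×105×10³) + 1/(975×140×10³) = 1.114×10⁻⁸ N⁻¹.
P = 0.00089 / 1.114×10⁻⁸ = 79920 N = 79.92 kN.
σ_{cast iron} = P/A₁ = 79920/2500 = 31.97 MPa, compressive.

σ ≈ 32 MPa (compressive)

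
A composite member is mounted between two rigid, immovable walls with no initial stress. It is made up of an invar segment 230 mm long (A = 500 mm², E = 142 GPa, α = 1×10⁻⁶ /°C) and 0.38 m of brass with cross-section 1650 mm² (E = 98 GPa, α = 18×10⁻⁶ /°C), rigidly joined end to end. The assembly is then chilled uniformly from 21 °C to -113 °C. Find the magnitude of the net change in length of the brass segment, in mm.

Free thermal contraction of the whole bar: Σ αᵢΔT Lᵢ = 1×10⁻⁶×134×230 + 18×10⁻⁶×134×380 = 0.9474 mm.
The walls prevent any net length change, so an axial force P (same in every segment) develops. Compatibility: P · Σ Lᵢ/(AᵢEᵢ) = δ_free.
Σ Lᵢ/(AᵢEᵢ) = 230/(500×142×10³) + 380/(1650×98×10³) = 5.589×10⁻⁶ mm/N.
P = 0.9474 / 5.589×10⁻⁶ = 169500 N = 169.5 kN, tensile.
For the brass segment, free thermal change = 18×10⁻⁶×134×380 = 0.9166 mm and elastic change from P = 169500×380/(1650×98×10³) = 0.3983 mm; these oppose, so the net change is 0.518 mm (segment shortens).

|ΔL| ≈ 0.518 mm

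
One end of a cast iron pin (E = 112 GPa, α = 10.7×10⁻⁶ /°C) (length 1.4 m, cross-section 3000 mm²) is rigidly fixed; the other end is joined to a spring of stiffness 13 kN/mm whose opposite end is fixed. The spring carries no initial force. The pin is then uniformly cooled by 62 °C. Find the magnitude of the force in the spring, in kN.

Free thermal contraction: δ_free = αΔT L = 10.7×10⁻⁶ × 62 × 1400 = 0.9288 mm.
With a force P in the spring, the elastic change of the pin is PL/(AE) and that of the spring is P/k; compatibility requires their sum to equal δ_free.
P [ L/(AE) + 1/k ] = δ_free → P [ 1400/(3000×112×10³) + 1/(13×10³) ] = 0.9288.
P = 0.9288 / 8.109×10⁻⁵ = 11450 N.

P ≈ 11.5 kN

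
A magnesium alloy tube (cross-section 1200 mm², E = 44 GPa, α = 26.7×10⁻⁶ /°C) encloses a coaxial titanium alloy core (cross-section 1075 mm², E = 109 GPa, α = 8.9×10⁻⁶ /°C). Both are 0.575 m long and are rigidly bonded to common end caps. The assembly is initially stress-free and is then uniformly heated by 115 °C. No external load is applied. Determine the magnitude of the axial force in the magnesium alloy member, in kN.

Equilibrium of a rigid end plate with no external load gives equal and opposite internal forces ±P in the two members. Since α_{magnesium alloy} > α_{titanium alloy}, heating drives the magnesium alloy into compression and the titanium alloy into tension.
Equating the net (thermal + elastic) strains gives |α₁ − α₂|·ΔT = P·[1/(A₁E₁) + 1/(A₂E₂)].
|α₁ − α₂|·ΔT = 17.8×10⁻⁶ × 115 = 0.002047.
1/(A₁E₁) + 1/(A₂E₂) = 1/(1200×44×10³) + 1/(1075×109×10³) = 2.747×10⁻⁸ N⁻¹.
So P = 0.002047 / 2.747×10⁻⁸ = 74.51 kN.

P ≈ 74.5 kN (compressive in the magnesium alloy)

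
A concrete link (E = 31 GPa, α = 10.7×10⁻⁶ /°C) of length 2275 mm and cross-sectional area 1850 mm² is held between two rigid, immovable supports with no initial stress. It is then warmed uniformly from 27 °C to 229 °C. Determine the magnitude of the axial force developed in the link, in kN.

With zero net strain, σ = E·αΔT = 31 GPa × 10.7×10⁻⁶ × 202 = 67 MPa.
Then P = σA = 67 × 1850 mm² = 124 kN, compressive.

P ≈ 124 kN (compressive)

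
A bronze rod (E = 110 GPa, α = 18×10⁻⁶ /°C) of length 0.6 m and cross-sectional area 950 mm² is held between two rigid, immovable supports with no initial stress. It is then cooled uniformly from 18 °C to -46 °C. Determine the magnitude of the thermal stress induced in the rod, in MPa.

σ ≈ 127 MPa (tensile)

With length fixed, the mechanical strain must cancel the thermal strain αΔT = 18×10⁻⁶ × 64 = 1152×10⁻⁶.
The stress required to suppress this strain is σ = Eε = 110×10³ × 1152×10⁻⁶ = 126.7 MPa, tensile since the rod is trying to contract.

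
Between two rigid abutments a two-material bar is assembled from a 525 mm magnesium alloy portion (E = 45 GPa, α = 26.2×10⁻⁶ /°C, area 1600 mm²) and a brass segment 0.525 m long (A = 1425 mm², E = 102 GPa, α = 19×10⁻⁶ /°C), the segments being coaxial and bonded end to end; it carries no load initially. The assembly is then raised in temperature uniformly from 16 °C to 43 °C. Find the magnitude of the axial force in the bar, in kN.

P ≈ 58.8 kN (compressive)

With the walls removed the bar would change length by δ_free = Σ αᵢΔT Lᵢ = 26.2×10⁻⁶×27×525 + 19×10⁻⁶×27×525 = 0.6407 mm.
Since the ends are fixed, an axial force P builds up, equal in every segment, with P · Σ Lᵢ/(AᵢEᵢ) = δ_free.
Σ Lᵢ/(AᵢEᵢ) = 525/(1600×45×10³) + 525/(1425×102×10³) = 1.09×10⁻⁵ mm/N.
So P = 0.6407 / 1.09×10⁻⁵ = 58.76 kN, compressive.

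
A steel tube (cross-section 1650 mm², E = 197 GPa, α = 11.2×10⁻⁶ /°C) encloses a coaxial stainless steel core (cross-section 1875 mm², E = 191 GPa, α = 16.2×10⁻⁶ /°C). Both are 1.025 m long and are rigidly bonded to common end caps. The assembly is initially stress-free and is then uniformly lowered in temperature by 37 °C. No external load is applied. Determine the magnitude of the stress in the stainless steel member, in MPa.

Equilibrium of a rigid end plate with no external load gives equal and opposite internal forces ±P in the two members. Since α_{stainless steel} > α_{steel}, cooling drives the stainless steel into tension and the steel into compression.
Equating the net (thermal + elastic) strains gives |α₁ − α₂|·ΔT = P·[1/(A₁E₁) + 1/(A₂E₂)].
|α₁ − α₂|·ΔT = 5×10⁻⁶ × 37 = 0.000185.
1/(A₁E₁) + 1/(A₂E₂) = 1/(1650×197×10³) + 1/(1875×191×10³) = 5.869×10⁻⁹ N⁻¹.
P = 0.000185 / 5.869×10⁻⁹ = 31520 N = 31.52 kN.
σ_{stainless steel} = P/A₂ = 31520/1875 = 16.81 MPa, tensile.

σ ≈ 16.8 MPa (tensile)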